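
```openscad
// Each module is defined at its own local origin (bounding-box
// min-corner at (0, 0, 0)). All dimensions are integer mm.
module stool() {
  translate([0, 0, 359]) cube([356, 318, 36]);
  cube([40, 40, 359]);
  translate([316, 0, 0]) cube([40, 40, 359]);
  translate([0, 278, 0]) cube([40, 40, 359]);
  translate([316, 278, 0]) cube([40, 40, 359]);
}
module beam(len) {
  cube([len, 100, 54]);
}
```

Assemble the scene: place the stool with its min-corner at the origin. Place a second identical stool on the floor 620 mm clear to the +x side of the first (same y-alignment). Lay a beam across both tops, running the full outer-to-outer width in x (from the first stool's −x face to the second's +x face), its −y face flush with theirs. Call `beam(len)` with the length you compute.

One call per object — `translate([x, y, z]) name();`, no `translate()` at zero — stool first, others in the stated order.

stool();
translate([976, 0, 0]) stool();
translate([0, 0, 395]) beam(1332);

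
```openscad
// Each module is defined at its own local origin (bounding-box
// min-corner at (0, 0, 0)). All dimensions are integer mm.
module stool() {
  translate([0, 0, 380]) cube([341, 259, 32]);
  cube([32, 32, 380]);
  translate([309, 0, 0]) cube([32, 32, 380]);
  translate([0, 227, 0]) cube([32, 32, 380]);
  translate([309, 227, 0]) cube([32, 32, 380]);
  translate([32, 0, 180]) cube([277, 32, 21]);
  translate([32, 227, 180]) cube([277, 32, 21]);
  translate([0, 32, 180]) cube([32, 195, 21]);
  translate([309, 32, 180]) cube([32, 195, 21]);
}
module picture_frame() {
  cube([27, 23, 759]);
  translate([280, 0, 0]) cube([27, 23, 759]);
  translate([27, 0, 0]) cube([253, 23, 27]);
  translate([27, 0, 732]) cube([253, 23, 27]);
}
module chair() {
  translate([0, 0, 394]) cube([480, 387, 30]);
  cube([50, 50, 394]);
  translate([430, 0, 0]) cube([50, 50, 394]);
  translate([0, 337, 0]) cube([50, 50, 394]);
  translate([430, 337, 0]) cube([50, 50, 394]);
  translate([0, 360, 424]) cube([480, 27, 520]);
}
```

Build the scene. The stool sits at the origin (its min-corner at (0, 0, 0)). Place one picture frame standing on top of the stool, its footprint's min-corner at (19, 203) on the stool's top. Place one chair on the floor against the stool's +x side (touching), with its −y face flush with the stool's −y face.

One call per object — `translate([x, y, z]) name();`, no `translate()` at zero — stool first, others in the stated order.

stool();
translate([19, 203, 412]) picture_frame();
translate([341, 0, 0]) chair();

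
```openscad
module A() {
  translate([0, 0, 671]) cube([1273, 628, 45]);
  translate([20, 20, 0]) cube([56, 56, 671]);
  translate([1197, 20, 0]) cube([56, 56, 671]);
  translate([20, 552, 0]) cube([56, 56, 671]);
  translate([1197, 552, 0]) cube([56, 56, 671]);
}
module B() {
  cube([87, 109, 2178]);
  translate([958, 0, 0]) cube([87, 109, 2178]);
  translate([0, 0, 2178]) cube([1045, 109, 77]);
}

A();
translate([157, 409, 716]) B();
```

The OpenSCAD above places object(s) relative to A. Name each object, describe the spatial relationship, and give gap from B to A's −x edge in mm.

A is a table. B is a door frame. The door frame is on top of the table. The gap from the door frame to the table's −x edge is 157 mm.

The door frame's min-x is at 157; the table's min-x is 0; gap = 157 mm.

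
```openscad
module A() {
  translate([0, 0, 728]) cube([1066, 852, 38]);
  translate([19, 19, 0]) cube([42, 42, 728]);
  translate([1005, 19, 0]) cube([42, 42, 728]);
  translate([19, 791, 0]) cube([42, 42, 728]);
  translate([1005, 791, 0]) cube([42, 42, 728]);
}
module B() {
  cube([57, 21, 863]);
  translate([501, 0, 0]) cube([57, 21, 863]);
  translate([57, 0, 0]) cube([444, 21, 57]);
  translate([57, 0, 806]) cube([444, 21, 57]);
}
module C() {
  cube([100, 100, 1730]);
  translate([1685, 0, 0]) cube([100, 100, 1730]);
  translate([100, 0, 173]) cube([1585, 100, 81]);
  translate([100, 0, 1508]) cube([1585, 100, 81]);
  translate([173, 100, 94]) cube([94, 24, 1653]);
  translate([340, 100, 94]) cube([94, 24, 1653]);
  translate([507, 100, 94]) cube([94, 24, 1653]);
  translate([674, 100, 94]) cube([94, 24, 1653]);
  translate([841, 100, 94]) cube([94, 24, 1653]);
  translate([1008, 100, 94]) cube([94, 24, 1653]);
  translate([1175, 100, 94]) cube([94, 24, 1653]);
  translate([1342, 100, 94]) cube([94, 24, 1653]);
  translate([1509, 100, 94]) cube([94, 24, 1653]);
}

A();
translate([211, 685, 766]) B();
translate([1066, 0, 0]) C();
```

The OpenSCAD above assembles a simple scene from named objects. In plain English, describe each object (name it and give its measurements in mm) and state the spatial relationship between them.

A is a table: top 1066 mm (x) × 852 mm (y), 38 mm thick, upper face at z = 766 mm, on four 42×42 mm square legs, each inset 19 mm from the nearest pair of top edges, running from z = 0 to the bottom of the top.

B is a rectangular picture frame lying in the x–z plane (depth along y). The opening is 444 mm wide (x) by 749 mm tall (z), surrounded by a border 57 mm wide on all four sides. The frame is 21 mm deep and is made of two full-height vertical stiles with two horizontal rails fitted between them.

C is a fence section. Two 100×100 mm posts, 1730 mm tall, stand on the floor with a clear span of 1585 mm between their inner faces. Two horizontal rails of 100×81 mm section span the gap between the posts with their undersides at z = 173 mm and z = 1508 mm, flush with the posts' −y face. 9 pickets, each 94 mm wide, 24 mm thick and 1653 mm tall, are fixed to the +y face of the rails with their bottoms at z = 94 mm, evenly spaced across the span with equal gaps (rounded down to the nearest mm) at the −x end and between each pair — any rounding remainder accumulates at the +x end.

The picture frame is on top of the table. The fence section is against the table's +x side, with their −y faces flush.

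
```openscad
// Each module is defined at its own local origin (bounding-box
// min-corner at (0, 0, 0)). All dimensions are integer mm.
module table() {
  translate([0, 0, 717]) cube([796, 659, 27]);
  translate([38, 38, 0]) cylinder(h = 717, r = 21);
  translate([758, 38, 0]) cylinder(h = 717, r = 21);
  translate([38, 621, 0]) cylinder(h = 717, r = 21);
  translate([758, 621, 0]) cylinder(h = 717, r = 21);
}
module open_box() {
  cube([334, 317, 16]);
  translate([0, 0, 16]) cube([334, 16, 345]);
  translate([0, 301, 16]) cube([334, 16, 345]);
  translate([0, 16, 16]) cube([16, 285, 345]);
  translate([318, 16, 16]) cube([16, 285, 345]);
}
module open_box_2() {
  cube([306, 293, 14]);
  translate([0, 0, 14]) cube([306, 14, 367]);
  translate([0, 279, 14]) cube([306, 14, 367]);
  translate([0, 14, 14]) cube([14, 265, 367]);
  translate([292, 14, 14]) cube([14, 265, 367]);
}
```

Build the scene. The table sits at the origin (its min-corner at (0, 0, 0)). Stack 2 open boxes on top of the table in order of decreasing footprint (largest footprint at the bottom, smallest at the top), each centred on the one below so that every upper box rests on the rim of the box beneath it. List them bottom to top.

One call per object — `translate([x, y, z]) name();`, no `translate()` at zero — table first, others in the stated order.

table();
translate([231, 171, 744]) open_box();
translate([245, 183, 1105]) open_box_2();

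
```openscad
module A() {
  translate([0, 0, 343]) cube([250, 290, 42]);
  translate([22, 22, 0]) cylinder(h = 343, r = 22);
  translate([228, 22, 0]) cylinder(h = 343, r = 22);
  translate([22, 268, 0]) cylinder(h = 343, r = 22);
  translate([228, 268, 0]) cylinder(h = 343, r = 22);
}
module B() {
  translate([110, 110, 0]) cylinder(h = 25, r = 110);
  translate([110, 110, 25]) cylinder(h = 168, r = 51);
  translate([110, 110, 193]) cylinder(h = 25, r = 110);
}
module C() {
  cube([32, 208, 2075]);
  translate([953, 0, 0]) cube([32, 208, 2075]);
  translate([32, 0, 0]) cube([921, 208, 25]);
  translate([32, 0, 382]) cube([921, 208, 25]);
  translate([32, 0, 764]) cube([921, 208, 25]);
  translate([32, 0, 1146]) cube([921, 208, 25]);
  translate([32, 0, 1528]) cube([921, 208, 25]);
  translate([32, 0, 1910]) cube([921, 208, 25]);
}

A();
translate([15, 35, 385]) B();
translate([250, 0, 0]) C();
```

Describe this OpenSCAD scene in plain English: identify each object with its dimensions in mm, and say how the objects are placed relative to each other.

A is a four-legged stool. The seat is 250×290 mm, 42 mm thick, top at z = 385 mm. It stands on four round legs, each 44 mm in diameter, from z = 0 to the seat underside, each leg's axis is inset half a diameter from the nearest pair of seat edges (so the leg's bounding box is flush with the corner).

B is a spool: two coaxial disc flanges of radius 110 mm and thickness 25 mm, joined by a core cylinder of radius 51 mm and height 168 mm. The lower flange rests on z = 0 and the three cylinders share a vertical axis.

C is a bookshelf 985 mm wide overall, 208 mm deep and 2075 mm tall. The two sides are 32 mm thick vertical panels. 6 horizontal shelves of 25 mm thickness span between the inner faces of the sides; the lowest shelf sits on the floor and shelves are stacked with a clear vertical gap of 357 mm between each pair.

The spool is on top of the stool, centred. The bookshelf is against the stool's +x side, with their −y faces flush.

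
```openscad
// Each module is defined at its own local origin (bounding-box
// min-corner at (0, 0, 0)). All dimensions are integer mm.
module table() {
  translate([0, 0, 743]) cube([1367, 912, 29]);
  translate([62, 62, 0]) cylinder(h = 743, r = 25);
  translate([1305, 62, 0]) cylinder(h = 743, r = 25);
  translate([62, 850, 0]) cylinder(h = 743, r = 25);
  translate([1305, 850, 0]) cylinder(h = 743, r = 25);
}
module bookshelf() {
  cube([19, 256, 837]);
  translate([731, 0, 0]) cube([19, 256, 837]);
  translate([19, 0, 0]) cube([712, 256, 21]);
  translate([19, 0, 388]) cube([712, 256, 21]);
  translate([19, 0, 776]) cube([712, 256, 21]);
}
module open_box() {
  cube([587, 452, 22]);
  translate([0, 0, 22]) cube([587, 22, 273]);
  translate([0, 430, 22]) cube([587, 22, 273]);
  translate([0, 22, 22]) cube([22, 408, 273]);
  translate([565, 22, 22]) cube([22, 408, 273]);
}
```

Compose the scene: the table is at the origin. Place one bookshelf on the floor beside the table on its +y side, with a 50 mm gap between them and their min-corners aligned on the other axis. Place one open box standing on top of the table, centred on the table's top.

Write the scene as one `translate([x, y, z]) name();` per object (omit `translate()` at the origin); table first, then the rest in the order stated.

table();
translate([0, 962, 0]) bookshelf();
translate([390, 230, 772]) open_box();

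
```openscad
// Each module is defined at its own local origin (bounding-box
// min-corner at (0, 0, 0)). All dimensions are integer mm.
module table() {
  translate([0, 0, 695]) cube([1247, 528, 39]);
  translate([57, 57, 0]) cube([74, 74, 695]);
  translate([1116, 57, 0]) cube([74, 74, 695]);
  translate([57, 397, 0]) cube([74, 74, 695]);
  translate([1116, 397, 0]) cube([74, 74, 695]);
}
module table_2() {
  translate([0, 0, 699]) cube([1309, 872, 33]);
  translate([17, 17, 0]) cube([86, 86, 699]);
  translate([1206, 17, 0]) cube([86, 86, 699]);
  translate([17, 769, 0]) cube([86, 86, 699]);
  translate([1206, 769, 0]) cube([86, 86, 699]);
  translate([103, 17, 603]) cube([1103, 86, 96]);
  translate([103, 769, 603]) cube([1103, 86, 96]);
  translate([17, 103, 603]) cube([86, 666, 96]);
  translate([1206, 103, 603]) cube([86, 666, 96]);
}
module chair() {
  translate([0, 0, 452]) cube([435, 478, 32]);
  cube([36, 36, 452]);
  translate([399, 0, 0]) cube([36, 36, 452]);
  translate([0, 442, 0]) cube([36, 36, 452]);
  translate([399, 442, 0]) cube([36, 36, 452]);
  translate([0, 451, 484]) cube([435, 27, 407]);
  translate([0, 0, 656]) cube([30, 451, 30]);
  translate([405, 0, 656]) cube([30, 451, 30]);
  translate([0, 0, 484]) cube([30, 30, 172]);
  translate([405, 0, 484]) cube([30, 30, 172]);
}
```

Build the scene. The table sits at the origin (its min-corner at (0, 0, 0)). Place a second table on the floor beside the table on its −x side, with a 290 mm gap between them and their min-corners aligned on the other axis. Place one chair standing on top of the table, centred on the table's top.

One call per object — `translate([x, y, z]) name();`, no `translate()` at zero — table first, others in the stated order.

table();
translate([-1599, 0, 0]) table_2();
translate([406, 25, 734]) chair();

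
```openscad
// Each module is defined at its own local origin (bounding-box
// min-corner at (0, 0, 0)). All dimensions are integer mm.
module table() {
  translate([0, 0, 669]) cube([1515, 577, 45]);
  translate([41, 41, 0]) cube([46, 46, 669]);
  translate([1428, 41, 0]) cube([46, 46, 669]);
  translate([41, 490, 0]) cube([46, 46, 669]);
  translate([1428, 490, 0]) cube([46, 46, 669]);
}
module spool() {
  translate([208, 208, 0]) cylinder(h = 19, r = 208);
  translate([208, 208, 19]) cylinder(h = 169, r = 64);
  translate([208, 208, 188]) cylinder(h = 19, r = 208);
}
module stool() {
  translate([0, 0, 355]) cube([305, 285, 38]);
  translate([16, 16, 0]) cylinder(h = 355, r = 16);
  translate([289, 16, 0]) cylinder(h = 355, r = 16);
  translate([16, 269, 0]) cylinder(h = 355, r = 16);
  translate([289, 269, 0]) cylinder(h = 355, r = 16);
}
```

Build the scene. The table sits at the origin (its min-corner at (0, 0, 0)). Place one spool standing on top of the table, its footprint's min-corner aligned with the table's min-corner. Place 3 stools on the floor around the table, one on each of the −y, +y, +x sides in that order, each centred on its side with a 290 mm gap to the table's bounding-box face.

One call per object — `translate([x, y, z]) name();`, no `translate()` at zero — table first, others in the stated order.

table();
translate([0, 0, 714]) spool();
translate([605, -575, 0]) stool();
translate([605, 867, 0]) stool();
translate([1805, 146, 0]) stool();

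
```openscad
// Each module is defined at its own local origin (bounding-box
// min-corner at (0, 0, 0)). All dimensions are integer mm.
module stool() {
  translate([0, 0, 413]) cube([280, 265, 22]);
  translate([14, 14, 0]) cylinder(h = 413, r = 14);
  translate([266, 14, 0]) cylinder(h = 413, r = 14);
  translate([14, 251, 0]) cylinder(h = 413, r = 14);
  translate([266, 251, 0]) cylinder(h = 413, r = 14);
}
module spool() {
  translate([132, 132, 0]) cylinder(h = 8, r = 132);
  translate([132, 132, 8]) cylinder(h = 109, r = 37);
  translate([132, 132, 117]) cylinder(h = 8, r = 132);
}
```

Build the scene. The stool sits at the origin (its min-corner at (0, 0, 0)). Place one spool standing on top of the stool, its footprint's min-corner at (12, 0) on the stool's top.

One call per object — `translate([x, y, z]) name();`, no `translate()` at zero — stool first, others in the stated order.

stool();
translate([12, 0, 435]) spool();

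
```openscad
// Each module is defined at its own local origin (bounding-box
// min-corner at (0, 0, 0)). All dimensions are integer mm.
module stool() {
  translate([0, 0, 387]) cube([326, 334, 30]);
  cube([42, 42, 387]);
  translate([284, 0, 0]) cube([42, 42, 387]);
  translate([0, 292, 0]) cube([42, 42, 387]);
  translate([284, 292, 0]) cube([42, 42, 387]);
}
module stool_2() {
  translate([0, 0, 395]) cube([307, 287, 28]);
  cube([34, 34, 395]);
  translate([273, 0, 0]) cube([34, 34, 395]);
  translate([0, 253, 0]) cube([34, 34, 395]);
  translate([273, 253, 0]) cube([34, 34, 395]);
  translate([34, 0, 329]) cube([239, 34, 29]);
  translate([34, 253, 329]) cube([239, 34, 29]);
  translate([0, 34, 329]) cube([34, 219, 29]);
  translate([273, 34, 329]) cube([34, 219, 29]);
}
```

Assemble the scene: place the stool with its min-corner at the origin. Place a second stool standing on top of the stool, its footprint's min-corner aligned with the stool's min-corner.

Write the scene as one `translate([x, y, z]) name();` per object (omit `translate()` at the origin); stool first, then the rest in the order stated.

stool();
translate([0, 0, 417]) stool_2();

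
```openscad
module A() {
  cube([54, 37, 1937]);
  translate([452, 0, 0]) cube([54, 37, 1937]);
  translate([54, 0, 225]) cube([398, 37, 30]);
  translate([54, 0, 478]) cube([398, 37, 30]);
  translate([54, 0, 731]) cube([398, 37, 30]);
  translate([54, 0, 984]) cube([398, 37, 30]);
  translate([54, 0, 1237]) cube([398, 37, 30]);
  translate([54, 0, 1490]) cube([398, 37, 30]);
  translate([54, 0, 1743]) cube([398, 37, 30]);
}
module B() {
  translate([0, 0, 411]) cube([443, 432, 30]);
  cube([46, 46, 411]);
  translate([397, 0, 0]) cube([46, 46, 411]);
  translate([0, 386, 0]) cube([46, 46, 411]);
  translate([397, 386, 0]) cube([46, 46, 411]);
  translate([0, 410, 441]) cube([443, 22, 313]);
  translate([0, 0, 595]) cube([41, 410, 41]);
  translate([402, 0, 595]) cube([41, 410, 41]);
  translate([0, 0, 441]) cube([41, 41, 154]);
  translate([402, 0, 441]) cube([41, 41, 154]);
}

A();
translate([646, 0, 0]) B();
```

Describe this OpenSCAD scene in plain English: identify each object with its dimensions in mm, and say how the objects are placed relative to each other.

A is a straight ladder. Two 54×37 mm vertical rails, 1937 mm tall, stand 506 mm apart (outside-to-outside) with their front faces coplanar on the −y side. 7 rungs, each 37 mm deep and 30 mm tall, span between the inner faces of the rails, front faces flush with the rails. The lowest rung's underside is at z = 225 mm and rungs are spaced 253 mm apart (underside to underside).

B is a chair. The seat is a 443×432×30 mm slab with its top at z = 441 mm, on four 46×46 mm corner legs (flush with the seat edges, standing on z = 0). A flat backrest 22 mm thick, 313 mm tall, spans the full seat width and rises from the seat top along its +y edge, rear face flush with the rear of the seat. Two armrests of 41×41 mm section run along each side from the seat's front edge to the front of the backrest, top faces 195 mm above the seat top and outer faces flush with the seat's x-edges; a 41×41 mm post under the front of each armrest stands on the seat at the front corner.

The chair is on the floor beside the ladder on its +x side.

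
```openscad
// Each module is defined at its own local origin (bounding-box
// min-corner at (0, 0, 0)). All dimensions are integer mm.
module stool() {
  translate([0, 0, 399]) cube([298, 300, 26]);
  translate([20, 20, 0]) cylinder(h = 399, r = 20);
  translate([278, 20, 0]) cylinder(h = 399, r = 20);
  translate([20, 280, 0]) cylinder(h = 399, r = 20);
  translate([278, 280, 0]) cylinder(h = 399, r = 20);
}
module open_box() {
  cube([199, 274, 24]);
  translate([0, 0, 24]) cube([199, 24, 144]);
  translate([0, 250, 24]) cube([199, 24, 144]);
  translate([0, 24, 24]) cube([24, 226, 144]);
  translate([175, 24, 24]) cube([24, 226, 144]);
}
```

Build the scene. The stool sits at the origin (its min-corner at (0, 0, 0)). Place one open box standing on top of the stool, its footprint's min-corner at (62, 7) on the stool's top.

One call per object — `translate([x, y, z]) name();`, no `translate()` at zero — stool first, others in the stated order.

stool();
translate([62, 7, 425]) open_box();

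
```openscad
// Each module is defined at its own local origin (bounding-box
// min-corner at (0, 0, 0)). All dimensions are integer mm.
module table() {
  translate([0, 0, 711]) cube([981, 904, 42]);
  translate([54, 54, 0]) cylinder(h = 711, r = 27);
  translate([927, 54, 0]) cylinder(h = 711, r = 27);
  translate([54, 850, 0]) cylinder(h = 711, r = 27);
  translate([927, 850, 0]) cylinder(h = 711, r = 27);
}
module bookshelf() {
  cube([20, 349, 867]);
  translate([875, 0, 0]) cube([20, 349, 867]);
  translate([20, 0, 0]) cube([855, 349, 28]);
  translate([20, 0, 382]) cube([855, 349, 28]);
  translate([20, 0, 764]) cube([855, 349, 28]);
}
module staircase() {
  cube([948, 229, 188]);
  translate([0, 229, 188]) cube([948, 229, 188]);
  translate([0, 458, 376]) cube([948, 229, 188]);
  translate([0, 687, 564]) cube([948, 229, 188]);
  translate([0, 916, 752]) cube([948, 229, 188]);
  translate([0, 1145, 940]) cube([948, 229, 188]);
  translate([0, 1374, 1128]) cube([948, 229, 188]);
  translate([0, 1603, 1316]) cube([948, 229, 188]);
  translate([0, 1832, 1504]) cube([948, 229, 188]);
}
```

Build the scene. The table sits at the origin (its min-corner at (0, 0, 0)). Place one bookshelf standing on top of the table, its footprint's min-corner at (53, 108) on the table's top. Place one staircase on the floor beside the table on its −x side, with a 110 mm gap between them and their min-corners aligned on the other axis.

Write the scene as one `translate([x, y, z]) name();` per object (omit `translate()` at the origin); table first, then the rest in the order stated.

table();
translate([53, 108, 753]) bookshelf();
translate([-1058, 0, 0]) staircase();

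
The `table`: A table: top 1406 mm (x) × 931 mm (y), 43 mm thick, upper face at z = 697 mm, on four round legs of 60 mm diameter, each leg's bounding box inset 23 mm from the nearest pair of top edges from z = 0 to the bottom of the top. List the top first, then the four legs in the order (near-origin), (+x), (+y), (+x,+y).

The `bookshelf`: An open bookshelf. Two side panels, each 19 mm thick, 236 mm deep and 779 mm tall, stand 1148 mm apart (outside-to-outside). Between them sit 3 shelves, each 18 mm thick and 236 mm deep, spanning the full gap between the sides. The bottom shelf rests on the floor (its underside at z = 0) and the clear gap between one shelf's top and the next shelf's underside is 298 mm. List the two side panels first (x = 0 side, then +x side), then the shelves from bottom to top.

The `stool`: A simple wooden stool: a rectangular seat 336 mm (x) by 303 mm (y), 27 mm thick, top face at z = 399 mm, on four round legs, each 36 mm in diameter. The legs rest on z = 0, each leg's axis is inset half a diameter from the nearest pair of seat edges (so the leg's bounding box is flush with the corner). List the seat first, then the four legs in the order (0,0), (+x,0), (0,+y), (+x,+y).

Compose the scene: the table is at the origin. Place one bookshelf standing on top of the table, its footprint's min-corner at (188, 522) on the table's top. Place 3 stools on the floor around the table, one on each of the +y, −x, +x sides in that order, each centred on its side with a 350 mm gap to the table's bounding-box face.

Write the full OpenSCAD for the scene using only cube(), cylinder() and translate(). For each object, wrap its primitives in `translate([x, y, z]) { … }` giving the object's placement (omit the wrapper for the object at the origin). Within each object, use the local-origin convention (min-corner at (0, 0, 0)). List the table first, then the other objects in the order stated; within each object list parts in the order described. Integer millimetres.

translate([0, 0, 654]) cube([1406, 931, 43]);
translate([53, 53, 0]) cylinder(h = 654, r = 30);
translate([1353, 53, 0]) cylinder(h = 654, r = 30);
translate([53, 878, 0]) cylinder(h = 654, r = 30);
translate([1353, 878, 0]) cylinder(h = 654, r = 30);
translate([188, 522, 697]) {
  cube([19, 236, 779]);
  translate([1129, 0, 0]) cube([19, 236, 779]);
  translate([19, 0, 0]) cube([1110, 236, 18]);
  translate([19, 0, 316]) cube([1110, 236, 18]);
  translate([19, 0, 632]) cube([1110, 236, 18]);
}
translate([535, 1281, 0]) {
  translate([0, 0, 372]) cube([336, 303, 27]);
  translate([18, 18, 0]) cylinder(h = 372, r = 18);
  translate([318, 18, 0]) cylinder(h = 372, r = 18);
  translate([18, 285, 0]) cylinder(h = 372, r = 18);
  translate([318, 285, 0]) cylinder(h = 372, r = 18);
}
translate([-686, 314, 0]) {
  translate([0, 0, 372]) cube([336, 303, 27]);
  translate([18, 18, 0]) cylinder(h = 372, r = 18);
  translate([318, 18, 0]) cylinder(h = 372, r = 18);
  translate([18, 285, 0]) cylinder(h = 372, r = 18);
  translate([318, 285, 0]) cylinder(h = 372, r = 18);
}
translate([1756, 314, 0]) {
  translate([0, 0, 372]) cube([336, 303, 27]);
  translate([18, 18, 0]) cylinder(h = 372, r = 18);
  translate([318, 18, 0]) cylinder(h = 372, r = 18);
  translate([18, 285, 0]) cylinder(h = 372, r = 18);
  translate([318, 285, 0]) cylinder(h = 372, r = 18);
}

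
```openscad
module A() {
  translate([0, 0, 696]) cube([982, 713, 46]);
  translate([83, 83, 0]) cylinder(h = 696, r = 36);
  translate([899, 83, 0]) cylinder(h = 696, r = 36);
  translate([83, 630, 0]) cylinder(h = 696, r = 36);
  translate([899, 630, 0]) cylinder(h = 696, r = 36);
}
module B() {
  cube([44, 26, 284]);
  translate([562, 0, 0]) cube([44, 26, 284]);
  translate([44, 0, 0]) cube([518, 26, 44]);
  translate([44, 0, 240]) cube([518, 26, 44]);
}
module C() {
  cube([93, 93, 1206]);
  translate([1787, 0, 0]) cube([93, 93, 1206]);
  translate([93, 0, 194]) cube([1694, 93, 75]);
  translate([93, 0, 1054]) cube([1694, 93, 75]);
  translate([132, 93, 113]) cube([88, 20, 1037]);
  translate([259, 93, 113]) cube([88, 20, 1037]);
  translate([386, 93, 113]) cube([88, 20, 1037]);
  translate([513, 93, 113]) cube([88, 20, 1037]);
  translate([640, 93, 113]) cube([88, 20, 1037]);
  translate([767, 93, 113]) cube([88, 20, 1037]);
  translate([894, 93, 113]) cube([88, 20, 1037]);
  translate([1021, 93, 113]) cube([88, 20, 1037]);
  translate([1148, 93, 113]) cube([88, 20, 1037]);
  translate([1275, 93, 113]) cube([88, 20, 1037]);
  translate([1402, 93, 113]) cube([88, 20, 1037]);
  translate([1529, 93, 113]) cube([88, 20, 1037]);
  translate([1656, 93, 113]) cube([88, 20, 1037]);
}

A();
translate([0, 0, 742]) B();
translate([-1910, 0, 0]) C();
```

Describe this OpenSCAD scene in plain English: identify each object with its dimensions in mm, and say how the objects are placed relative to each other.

A is a table with a 982×713 mm rectangular top, 46 mm thick, top surface at z = 742 mm, supported by four round legs of 72 mm diameter, each leg's bounding box inset 47 mm from the nearest pair of top edges, running from the floor.

B is a rectangular picture frame lying in the x–z plane (depth along y). The opening is 518 mm wide (x) by 196 mm tall (z), surrounded by a border 44 mm wide on all four sides. The frame is 26 mm deep and is made of two full-height vertical stiles with two horizontal rails fitted between them.

C is a fence section. Two 93×93 mm posts, 1206 mm tall, stand on the floor with a clear span of 1694 mm between their inner faces. Two horizontal rails of 93×75 mm section span the gap between the posts with their undersides at z = 194 mm and z = 1054 mm, flush with the posts' −y face. 13 pickets, each 88 mm wide, 20 mm thick and 1037 mm tall, are fixed to the +y face of the rails with their bottoms at z = 113 mm, evenly spaced across the span with equal gaps (rounded down to the nearest mm) at the −x end and between each pair — any rounding remainder accumulates at the +x end.

The picture frame is on top of the table. The fence section is on the floor beside the table on its −x side.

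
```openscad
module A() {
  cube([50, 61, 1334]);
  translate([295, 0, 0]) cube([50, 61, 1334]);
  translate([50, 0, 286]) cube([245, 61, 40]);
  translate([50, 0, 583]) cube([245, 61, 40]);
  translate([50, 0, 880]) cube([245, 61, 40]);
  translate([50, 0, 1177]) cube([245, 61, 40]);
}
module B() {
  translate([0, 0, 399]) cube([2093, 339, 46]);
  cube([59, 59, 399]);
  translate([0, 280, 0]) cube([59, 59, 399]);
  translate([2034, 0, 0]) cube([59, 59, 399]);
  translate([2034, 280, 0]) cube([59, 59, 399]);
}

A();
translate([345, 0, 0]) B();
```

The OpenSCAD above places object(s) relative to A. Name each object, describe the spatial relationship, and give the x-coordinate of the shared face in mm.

The ladder's +x face and the bench's −x face are both at x = 345 mm.

A is a ladder. B is a bench. The bench is against the ladder's +x side, with their −y faces flush. The x-coordinate of the shared face is 345 mm.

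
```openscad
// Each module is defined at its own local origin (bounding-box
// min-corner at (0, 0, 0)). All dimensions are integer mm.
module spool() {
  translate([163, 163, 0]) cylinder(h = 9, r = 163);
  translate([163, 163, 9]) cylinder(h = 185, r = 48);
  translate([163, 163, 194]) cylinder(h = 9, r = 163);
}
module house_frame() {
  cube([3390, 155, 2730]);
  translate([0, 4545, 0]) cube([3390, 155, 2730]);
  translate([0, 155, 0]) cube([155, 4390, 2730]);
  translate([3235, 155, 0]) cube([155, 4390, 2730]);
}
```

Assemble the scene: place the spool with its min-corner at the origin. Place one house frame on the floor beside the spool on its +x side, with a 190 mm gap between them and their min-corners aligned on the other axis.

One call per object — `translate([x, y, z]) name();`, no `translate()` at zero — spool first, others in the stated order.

spool();
translate([516, 0, 0]) house_frame();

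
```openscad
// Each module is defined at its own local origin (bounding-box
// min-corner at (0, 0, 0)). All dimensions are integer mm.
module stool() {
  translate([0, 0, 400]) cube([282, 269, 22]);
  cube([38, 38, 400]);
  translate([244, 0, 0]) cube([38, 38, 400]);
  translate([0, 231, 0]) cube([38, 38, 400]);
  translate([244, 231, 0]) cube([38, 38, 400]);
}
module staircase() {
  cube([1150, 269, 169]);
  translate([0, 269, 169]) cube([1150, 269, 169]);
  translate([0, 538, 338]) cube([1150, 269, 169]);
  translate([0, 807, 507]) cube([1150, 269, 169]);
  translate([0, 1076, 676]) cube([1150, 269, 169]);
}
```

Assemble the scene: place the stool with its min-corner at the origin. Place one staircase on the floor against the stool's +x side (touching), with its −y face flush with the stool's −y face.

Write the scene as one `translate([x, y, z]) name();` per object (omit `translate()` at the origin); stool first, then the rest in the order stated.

stool();
translate([282, 0, 0]) staircase();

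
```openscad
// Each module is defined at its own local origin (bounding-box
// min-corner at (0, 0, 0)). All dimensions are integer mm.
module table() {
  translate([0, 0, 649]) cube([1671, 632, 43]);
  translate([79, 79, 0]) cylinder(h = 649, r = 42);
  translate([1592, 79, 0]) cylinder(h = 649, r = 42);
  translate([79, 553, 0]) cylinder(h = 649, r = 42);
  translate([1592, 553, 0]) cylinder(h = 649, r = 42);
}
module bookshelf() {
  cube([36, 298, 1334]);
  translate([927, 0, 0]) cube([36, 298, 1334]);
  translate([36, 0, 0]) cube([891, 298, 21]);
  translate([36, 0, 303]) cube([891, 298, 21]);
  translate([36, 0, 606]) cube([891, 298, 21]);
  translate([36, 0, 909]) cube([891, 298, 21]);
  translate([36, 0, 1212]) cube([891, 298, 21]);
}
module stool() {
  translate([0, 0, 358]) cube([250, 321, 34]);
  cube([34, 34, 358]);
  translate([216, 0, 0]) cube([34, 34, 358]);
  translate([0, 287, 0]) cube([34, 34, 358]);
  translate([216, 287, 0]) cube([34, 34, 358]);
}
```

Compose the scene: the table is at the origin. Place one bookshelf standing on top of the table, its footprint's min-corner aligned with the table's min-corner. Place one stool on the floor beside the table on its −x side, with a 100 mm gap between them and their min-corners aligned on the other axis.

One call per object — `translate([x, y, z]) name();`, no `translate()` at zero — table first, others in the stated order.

table();
translate([0, 0, 692]) bookshelf();
translate([-350, 0, 0]) stool();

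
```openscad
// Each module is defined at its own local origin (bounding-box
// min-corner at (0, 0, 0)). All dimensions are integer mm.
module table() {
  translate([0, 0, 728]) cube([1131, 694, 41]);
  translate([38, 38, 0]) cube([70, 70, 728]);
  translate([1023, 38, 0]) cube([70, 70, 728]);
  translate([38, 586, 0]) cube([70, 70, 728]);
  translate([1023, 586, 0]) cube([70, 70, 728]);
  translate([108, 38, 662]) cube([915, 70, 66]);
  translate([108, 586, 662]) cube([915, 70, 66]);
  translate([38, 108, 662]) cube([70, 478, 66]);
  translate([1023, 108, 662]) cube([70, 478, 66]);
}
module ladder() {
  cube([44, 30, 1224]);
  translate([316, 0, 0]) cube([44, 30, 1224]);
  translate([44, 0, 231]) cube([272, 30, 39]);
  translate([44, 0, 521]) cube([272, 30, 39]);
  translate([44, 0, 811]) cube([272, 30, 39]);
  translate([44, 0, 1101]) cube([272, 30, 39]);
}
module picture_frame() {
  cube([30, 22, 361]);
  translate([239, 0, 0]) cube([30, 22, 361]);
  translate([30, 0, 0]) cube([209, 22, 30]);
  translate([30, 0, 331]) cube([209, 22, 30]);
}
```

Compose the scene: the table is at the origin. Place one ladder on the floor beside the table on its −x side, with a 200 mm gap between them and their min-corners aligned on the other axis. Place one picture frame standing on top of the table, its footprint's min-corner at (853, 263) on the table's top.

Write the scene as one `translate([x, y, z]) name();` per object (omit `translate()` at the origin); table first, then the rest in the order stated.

table();
translate([-560, 0, 0]) ladder();
translate([853, 263, 769]) picture_frame();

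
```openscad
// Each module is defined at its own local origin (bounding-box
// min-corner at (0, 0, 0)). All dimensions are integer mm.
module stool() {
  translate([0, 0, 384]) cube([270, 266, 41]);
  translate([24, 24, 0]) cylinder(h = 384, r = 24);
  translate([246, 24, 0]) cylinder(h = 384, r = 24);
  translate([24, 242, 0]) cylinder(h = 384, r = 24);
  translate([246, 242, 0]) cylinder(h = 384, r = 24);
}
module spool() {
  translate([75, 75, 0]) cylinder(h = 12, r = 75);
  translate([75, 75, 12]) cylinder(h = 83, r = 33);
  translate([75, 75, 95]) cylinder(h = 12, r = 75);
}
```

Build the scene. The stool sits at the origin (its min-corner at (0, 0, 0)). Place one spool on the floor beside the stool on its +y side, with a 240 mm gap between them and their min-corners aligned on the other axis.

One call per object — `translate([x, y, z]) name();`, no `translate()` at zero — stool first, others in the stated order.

stool();
translate([0, 506, 0]) spool();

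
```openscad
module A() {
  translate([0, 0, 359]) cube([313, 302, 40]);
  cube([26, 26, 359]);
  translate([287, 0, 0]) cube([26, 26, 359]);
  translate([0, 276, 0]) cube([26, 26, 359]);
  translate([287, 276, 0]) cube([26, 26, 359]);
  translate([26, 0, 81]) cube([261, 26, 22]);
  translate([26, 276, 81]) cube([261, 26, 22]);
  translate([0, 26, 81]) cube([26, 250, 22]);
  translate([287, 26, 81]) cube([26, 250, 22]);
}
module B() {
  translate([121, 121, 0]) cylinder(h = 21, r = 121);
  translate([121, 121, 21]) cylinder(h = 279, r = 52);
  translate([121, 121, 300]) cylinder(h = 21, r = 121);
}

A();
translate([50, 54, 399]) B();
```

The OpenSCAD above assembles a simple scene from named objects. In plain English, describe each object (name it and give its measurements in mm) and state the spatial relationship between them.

A is a four-legged stool. The seat is 313×302 mm, 40 mm thick, top at z = 399 mm. It stands on four square legs, each 26×26 mm in cross-section, from z = 0 to the seat underside, each flush with a corner of the seat. Four stretchers, 26 mm wide and 22 mm tall, connect adjacent legs with their undersides at z = 81 mm, each running between the inner faces of the legs it joins and aligned with the legs' outer faces on the other axis.

B is a spool: two coaxial disc flanges of radius 121 mm and thickness 21 mm, joined by a core cylinder of radius 52 mm and height 279 mm. The lower flange rests on z = 0 and the three cylinders share a vertical axis.

The spool is on top of the stool.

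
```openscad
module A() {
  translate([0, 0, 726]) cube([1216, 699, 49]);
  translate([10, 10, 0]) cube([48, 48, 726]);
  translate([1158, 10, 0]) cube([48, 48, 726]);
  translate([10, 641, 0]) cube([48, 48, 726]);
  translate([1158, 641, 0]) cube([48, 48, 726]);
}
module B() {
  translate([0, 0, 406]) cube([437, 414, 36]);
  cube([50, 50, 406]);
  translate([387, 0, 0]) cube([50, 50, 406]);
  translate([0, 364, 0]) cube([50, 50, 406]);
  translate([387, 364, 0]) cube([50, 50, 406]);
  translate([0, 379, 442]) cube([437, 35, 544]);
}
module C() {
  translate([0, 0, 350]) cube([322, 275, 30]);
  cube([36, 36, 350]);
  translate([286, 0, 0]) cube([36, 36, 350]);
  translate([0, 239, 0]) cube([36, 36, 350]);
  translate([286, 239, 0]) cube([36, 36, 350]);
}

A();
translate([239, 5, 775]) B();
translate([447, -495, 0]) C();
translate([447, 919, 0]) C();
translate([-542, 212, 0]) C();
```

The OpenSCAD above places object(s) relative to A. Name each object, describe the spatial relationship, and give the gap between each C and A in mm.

A is a table. B is a chair. C is a stool. The chair is on top of the table. Three stools sit around the table at the −y, +y, −x sides. The gap between each stool and the table is 220 mm.

Each stool's nearest face is 220 mm from the table's bounding box.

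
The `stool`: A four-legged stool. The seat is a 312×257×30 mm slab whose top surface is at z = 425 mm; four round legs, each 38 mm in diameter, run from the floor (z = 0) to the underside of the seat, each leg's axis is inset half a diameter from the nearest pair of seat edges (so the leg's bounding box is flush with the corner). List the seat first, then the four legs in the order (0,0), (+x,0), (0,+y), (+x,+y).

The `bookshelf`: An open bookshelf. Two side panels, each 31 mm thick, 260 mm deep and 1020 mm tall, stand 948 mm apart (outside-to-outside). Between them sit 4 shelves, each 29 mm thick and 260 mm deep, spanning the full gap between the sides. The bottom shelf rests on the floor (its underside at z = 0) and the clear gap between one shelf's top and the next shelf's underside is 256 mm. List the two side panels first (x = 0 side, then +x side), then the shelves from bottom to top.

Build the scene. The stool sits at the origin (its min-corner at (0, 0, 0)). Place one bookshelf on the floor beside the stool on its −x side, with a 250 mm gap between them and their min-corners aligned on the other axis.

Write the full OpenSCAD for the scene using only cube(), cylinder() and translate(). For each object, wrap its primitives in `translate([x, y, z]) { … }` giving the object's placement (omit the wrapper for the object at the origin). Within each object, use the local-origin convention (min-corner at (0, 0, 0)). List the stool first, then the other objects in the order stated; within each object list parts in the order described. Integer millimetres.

translate([0, 0, 395]) cube([312, 257, 30]);
translate([19, 19, 0]) cylinder(h = 395, r = 19);
translate([293, 19, 0]) cylinder(h = 395, r = 19);
translate([19, 238, 0]) cylinder(h = 395, r = 19);
translate([293, 238, 0]) cylinder(h = 395, r = 19);
translate([-1198, 0, 0]) {
  cube([31, 260, 1020]);
  translate([917, 0, 0]) cube([31, 260, 1020]);
  translate([31, 0, 0]) cube([886, 260, 29]);
  translate([31, 0, 285]) cube([886, 260, 29]);
  translate([31, 0, 570]) cube([886, 260, 29]);
  translate([31, 0, 855]) cube([886, 260, 29]);
}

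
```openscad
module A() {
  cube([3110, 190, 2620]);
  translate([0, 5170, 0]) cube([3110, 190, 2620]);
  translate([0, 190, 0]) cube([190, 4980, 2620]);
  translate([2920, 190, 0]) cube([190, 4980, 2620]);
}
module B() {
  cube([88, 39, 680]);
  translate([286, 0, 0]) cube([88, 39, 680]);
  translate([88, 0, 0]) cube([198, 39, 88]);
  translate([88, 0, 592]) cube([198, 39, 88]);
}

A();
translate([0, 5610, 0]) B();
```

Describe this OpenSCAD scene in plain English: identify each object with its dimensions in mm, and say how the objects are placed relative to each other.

A is the wall frame of a small rectangular building: four walls, each 2620 mm tall and 190 mm thick, enclosing a footprint 3110 mm (x) by 5360 mm (y) outside-to-outside, with no floor or roof. The front and back walls (the −y and +y sides) span the full width; the two side walls fit between them.

B is a rectangular picture frame lying in the x–z plane (depth along y). The opening is 198 mm wide (x) by 504 mm tall (z), surrounded by a border 88 mm wide on all four sides. The frame is 39 mm deep and is made of two full-height vertical stiles with two horizontal rails fitted between them.

The picture frame is on the floor beside the house frame on its +y side.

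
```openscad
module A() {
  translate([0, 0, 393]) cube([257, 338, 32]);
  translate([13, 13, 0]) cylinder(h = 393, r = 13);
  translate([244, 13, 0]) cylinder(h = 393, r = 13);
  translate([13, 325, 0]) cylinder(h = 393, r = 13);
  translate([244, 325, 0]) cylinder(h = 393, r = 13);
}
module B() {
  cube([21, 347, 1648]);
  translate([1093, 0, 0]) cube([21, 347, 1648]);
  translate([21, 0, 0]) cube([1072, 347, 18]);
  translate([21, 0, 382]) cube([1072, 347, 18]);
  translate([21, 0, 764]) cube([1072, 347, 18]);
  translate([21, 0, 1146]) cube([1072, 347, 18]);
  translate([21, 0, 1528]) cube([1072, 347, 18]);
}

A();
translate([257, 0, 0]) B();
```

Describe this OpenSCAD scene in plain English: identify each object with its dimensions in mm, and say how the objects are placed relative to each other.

A is a four-legged stool. The seat is 257×338 mm, 32 mm thick, top at z = 425 mm. It stands on four round legs, each 26 mm in diameter, from z = 0 to the seat underside, each leg's axis is inset half a diameter from the nearest pair of seat edges (so the leg's bounding box is flush with the corner).

B is an open bookshelf. Two side panels, each 21 mm thick, 347 mm deep and 1648 mm tall, stand 1114 mm apart (outside-to-outside). Between them sit 5 shelves, each 18 mm thick and 347 mm deep, spanning the full gap between the sides. The bottom shelf rests on the floor (its underside at z = 0) and the clear gap between one shelf's top and the next shelf's underside is 364 mm.

The bookshelf is against the stool's +x side, with their −y faces flush.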